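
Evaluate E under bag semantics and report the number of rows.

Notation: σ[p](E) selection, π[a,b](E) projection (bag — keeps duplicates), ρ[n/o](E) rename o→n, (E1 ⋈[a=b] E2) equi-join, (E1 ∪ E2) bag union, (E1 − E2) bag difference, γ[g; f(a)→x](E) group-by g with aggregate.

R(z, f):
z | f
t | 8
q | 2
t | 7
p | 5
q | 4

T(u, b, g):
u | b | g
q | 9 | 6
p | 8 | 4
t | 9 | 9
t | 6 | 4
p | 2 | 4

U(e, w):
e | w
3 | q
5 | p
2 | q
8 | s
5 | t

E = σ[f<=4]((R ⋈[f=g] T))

Per-node cardinality:
  R → 5
  T → 5
  (R ⋈[f=g] T) → 3
  σ[f<=4]((R ⋈[f=g] T)) → 3

|E| = 3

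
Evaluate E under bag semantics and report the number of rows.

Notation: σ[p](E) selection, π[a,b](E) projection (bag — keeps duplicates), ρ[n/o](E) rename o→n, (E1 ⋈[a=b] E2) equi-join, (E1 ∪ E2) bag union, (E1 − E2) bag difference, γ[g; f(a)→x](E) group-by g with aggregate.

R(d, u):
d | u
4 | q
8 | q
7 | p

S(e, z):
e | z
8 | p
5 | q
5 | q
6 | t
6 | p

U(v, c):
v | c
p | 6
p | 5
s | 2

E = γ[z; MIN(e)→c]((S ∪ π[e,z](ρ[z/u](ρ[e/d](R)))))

Subexpression sizes:
  S → 5
  R → 3
  ρ[e/d](R) → 3
  ρ[z/u](ρ[e/d](R)) → 3
  π[e,z](ρ[z/u](ρ[e/d](R))) → 3
  (S ∪ π[e,z](ρ[z/u](ρ[e/d](R)))) → 8
  γ[z; MIN(e)→c]((S ∪ π[e,z](ρ[z/u](ρ[e/d](R))))) → 3

|E| = 3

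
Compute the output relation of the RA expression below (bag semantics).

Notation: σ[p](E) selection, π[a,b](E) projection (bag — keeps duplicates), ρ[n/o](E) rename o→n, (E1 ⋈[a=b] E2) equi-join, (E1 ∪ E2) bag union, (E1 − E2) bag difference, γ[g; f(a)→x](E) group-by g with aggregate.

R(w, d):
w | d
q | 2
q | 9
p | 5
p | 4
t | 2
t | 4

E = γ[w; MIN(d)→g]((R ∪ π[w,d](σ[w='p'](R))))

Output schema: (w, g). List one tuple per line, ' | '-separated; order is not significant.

Stepwise |·|:
  R → 6
  R → 6
  σ[w='p'](R) → 2
  π[w,d](σ[w='p'](R)) → 2
  (R ∪ π[w,d](σ[w='p'](R))) → 8
  γ[w; MIN(d)→g]((R ∪ π[w,d](σ[w='p'](R)))) → 3

== RESULT ==
w | g
p | 4
q | 2
t | 2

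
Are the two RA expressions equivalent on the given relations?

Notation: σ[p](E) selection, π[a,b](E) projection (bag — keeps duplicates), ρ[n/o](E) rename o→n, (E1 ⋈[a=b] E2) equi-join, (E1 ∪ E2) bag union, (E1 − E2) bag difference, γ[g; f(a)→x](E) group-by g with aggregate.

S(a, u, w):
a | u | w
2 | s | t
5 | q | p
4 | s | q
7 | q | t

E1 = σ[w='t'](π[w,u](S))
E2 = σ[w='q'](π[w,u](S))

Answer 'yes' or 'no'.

E1 row counts bottom-up:
  S → 4
  π[w,u](S) → 4
  σ[w='t'](π[w,u](S)) → 2
E2 row counts bottom-up:
  S → 4
  π[w,u](S) → 4
  σ[w='q'](π[w,u](S)) → 1

E1 result:
w | u
t | q
t | s
E2 result:
w | u
q | s
Witness: ('q', 's') appears 0× in E1 but 1× in E2.

no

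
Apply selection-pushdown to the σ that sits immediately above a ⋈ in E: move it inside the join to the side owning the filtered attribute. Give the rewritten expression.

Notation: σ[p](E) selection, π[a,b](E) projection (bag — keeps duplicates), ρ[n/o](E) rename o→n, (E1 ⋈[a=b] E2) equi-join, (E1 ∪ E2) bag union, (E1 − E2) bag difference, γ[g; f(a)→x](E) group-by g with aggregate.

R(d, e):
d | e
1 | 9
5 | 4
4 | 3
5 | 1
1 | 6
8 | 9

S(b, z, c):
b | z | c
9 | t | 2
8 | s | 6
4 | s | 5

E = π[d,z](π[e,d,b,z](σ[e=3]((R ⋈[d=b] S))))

σ filters on e, owned by the left side.
E' = π[d,z](π[e,d,b,z]((σ[e=3](R) ⋈[d=b] S)))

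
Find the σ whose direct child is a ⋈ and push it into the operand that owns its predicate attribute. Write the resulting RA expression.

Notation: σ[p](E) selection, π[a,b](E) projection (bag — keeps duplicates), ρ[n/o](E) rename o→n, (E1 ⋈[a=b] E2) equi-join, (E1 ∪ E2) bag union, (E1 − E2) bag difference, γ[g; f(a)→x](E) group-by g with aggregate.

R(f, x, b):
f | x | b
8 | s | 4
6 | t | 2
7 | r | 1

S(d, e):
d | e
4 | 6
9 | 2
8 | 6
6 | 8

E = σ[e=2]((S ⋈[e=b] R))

σ filters on e, owned by the left side.
E' = (σ[e=2](S) ⋈[e=b] R)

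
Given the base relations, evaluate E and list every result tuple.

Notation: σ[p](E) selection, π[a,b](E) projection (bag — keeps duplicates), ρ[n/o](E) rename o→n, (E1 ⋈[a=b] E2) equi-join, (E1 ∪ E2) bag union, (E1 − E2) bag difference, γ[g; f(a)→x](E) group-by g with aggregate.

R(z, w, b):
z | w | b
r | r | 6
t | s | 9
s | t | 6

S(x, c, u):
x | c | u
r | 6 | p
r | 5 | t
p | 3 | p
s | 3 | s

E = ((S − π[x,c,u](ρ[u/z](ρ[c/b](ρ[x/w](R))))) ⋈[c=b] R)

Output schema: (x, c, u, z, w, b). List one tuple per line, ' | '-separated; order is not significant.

Row counts bottom-up:
  S → 4
  R → 3
  ρ[x/w](R) → 3
  ρ[c/b](ρ[x/w](R)) → 3
  ρ[u/z](ρ[c/b](ρ[x/w](R))) → 3
  π[x,c,u](ρ[u/z](ρ[c/b](ρ[x/w](R)))) → 3
  (S − π[x,c,u](ρ[u/z](ρ[c/b](ρ[x/w](R))))) → 4
  R → 3
  ((S − π[x,c,u](ρ[u/z](ρ[c/b](ρ[x/w](R))))) ⋈[c=b] R) → 2

== RESULT ==
x | c | u | z | w | b
r | 6 | p | r | r | 6
r | 6 | p | s | t | 6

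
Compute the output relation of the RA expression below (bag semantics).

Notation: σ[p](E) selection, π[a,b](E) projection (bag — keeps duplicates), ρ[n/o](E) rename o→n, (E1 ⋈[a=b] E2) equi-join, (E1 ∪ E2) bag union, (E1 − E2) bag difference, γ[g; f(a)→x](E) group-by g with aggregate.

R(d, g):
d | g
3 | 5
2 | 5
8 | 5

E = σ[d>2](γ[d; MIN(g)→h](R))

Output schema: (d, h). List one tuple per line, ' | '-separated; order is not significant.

Row counts bottom-up:
  R → 3
  γ[d; MIN(g)→h](R) → 3
  σ[d>2](γ[d; MIN(g)→h](R)) → 2

== RESULT ==
d | h
3 | 5
8 | 5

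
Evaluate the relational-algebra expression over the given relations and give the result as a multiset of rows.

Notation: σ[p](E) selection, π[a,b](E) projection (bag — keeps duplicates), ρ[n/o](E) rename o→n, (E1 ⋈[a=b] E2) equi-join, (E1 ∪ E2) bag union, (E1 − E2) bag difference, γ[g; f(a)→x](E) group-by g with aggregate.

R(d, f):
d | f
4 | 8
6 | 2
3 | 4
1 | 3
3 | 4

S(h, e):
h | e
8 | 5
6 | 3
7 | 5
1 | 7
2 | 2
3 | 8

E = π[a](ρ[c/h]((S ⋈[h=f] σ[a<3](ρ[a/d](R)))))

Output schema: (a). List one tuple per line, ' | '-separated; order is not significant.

Per-node cardinality:
  S → 6
  R → 5
  ρ[a/d](R) → 5
  σ[a<3](ρ[a/d](R)) → 1
  (S ⋈[h=f] σ[a<3](ρ[a/d](R))) → 1
  ρ[c/h]((S ⋈[h=f] σ[a<3](ρ[a/d](R)))) → 1
  π[a](ρ[c/h]((S ⋈[h=f] σ[a<3](ρ[a/d](R))))) → 1

== RESULT ==
a
1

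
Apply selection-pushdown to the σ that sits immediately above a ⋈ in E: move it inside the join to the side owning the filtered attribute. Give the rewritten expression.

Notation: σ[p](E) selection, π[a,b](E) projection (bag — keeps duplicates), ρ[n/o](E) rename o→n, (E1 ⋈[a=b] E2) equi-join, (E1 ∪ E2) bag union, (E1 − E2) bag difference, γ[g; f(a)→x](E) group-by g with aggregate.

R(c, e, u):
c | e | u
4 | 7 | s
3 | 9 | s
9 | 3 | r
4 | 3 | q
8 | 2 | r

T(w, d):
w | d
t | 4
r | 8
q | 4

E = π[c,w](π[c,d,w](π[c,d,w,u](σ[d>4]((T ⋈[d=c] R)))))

σ filters on d, owned by the left side.
E' = π[c,w](π[c,d,w](π[c,d,w,u]((σ[d>4](T) ⋈[d=c] R))))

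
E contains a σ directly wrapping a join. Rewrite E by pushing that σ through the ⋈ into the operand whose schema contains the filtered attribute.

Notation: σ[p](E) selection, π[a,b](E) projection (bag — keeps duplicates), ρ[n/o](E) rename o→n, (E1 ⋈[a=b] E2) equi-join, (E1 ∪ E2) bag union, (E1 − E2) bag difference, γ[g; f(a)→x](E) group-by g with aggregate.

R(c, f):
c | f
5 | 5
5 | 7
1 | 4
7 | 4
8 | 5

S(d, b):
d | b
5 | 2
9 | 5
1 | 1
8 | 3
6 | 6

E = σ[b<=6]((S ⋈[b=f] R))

σ filters on b, owned by the left side.
E' = (σ[b<=6](S) ⋈[b=f] R)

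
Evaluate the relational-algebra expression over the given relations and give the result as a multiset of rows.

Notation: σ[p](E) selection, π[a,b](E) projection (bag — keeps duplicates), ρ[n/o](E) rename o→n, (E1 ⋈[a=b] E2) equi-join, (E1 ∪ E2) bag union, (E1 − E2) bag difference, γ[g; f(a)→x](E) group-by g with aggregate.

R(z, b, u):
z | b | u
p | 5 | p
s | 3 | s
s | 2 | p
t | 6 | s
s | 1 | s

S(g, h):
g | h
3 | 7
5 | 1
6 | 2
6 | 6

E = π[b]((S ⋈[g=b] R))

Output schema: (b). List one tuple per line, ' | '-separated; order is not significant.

Stepwise |·|:
  S → 4
  R → 5
  (S ⋈[g=b] R) → 4
  π[b]((S ⋈[g=b] R)) → 4

== RESULT ==
b
3
5
6
6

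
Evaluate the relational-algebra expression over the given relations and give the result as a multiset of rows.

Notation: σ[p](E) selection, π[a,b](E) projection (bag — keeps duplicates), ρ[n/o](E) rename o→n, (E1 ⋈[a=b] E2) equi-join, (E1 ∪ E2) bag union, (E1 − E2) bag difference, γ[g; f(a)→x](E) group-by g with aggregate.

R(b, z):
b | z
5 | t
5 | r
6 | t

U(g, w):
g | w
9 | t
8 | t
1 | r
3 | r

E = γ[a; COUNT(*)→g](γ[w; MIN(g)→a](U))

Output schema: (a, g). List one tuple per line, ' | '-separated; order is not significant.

Stepwise |·|:
  U → 4
  γ[w; MIN(g)→a](U) → 2
  γ[a; COUNT(*)→g](γ[w; MIN(g)→a](U)) → 2

== RESULT ==
a | g
1 | 1
8 | 1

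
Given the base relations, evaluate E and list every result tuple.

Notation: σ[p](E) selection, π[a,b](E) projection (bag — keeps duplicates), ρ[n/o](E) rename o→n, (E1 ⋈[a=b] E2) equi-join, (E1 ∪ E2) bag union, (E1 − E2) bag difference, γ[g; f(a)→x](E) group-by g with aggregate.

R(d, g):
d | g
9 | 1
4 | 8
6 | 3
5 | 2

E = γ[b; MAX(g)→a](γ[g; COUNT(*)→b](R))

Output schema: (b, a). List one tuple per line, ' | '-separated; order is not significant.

Per-node cardinality:
  R → 4
  γ[g; COUNT(*)→b](R) → 4
  γ[b; MAX(g)→a](γ[g; COUNT(*)→b](R)) → 1

== RESULT ==
b | a
1 | 8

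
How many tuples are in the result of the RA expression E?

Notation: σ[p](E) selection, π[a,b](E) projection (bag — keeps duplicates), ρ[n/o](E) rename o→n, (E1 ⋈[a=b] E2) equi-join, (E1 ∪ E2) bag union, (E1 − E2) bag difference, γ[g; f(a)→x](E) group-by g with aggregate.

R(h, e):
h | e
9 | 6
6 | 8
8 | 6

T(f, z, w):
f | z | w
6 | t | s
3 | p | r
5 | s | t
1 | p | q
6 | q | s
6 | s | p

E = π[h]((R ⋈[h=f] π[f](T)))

Stepwise |·|:
  R → 3
  T → 6
  π[f](T) → 6
  (R ⋈[h=f] π[f](T)) → 3
  π[h]((R ⋈[h=f] π[f](T))) → 3

|E| = 3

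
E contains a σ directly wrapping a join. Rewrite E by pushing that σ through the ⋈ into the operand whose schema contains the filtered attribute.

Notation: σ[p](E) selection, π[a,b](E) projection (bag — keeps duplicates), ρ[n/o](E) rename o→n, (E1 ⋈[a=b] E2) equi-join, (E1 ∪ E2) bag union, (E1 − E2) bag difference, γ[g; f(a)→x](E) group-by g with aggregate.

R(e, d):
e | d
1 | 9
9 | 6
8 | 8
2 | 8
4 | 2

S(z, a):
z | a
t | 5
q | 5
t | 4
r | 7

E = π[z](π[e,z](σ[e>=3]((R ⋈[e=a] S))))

σ filters on e, owned by the left side.
E' = π[z](π[e,z]((σ[e>=3](R) ⋈[e=a] S)))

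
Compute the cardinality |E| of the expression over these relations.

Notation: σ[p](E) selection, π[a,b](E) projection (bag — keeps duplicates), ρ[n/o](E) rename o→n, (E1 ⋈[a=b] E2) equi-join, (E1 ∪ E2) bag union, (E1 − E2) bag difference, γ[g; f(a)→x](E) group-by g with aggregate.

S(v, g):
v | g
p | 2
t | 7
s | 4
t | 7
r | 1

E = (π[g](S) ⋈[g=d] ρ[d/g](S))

Stepwise |·|:
  S → 5
  π[g](S) → 5
  S → 5
  ρ[d/g](S) → 5
  (π[g](S) ⋈[g=d] ρ[d/g](S)) → 7

|E| = 7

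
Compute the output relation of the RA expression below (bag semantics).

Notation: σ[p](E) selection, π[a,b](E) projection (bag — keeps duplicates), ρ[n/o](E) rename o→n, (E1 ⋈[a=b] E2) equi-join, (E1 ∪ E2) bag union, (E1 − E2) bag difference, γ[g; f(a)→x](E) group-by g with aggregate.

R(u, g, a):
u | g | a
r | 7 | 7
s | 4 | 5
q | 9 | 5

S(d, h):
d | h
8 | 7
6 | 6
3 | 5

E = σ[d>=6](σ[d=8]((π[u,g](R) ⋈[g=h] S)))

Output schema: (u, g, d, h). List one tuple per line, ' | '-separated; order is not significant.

Stepwise |·|:
  R → 3
  π[u,g](R) → 3
  S → 3
  (π[u,g](R) ⋈[g=h] S) → 1
  σ[d=8]((π[u,g](R) ⋈[g=h] S)) → 1
  σ[d>=6](σ[d=8]((π[u,g](R) ⋈[g=h] S))) → 1

== RESULT ==
u | g | d | h
r | 7 | 8 | 7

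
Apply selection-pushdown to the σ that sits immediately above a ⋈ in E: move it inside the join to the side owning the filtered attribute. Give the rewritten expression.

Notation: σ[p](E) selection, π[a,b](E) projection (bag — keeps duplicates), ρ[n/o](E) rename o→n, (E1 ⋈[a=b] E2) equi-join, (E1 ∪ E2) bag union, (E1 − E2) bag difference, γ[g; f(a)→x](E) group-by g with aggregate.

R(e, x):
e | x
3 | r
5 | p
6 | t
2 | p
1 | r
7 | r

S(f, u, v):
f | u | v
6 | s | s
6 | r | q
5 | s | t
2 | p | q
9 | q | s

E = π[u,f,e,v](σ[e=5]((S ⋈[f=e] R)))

σ filters on e, owned by the right side.
E' = π[u,f,e,v]((S ⋈[f=e] σ[e=5](R)))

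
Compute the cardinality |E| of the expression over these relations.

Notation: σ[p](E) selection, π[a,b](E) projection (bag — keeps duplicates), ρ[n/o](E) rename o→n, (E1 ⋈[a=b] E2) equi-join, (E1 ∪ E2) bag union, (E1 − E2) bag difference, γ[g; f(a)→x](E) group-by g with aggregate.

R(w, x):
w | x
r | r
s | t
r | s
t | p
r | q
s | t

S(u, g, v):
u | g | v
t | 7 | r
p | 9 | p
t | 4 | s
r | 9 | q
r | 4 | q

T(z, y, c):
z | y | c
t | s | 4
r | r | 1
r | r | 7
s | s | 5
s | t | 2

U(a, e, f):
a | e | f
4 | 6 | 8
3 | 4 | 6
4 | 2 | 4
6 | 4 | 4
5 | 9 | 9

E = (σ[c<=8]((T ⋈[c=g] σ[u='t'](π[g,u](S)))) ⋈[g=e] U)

Row counts bottom-up:
  T → 5
  S → 5
  π[g,u](S) → 5
  σ[u='t'](π[g,u](S)) → 2
  (T ⋈[c=g] σ[u='t'](π[g,u](S))) → 2
  σ[c<=8]((T ⋈[c=g] σ[u='t'](π[g,u](S)))) → 2
  U → 5
  (σ[c<=8]((T ⋈[c=g] σ[u='t'](π[g,u](S)))) ⋈[g=e] U) → 2

|E| = 2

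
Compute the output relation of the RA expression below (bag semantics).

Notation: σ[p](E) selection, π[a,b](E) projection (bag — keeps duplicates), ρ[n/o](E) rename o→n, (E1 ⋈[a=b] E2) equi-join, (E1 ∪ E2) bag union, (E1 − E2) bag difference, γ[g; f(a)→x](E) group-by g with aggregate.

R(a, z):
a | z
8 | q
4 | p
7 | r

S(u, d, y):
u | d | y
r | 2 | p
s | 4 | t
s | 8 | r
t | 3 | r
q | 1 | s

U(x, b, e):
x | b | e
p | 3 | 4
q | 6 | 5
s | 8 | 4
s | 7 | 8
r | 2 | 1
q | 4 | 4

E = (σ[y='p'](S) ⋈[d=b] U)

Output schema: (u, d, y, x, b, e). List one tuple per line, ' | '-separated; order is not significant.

Subexpression sizes:
  S → 5
  σ[y='p'](S) → 1
  U → 6
  (σ[y='p'](S) ⋈[d=b] U) → 1

== RESULT ==
u | d | y | x | b | e
r | 2 | p | r | 2 | 1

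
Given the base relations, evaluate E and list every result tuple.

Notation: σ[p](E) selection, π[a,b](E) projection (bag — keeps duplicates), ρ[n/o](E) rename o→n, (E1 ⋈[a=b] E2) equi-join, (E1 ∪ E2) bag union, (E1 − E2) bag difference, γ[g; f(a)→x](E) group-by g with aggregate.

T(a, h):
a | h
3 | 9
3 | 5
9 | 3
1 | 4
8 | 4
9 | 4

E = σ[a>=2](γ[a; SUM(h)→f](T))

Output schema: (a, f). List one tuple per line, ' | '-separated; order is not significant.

Subexpression sizes:
  T → 6
  γ[a; SUM(h)→f](T) → 4
  σ[a>=2](γ[a; SUM(h)→f](T)) → 3

== RESULT ==
a | f
3 | 14
8 | 4
9 | 7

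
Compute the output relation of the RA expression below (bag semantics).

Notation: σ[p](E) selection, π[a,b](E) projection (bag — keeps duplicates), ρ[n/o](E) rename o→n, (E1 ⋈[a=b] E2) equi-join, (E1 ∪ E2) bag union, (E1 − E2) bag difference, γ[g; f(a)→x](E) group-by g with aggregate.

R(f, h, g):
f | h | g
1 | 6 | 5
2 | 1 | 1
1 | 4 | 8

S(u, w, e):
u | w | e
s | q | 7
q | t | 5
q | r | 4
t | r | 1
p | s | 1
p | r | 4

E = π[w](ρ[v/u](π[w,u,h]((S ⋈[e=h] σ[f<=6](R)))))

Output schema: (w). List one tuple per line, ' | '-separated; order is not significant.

Stepwise |·|:
  S → 6
  R → 3
  σ[f<=6](R) → 3
  (S ⋈[e=h] σ[f<=6](R)) → 4
  π[w,u,h]((S ⋈[e=h] σ[f<=6](R))) → 4
  ρ[v/u](π[w,u,h]((S ⋈[e=h] σ[f<=6](R)))) → 4
  π[w](ρ[v/u](π[w,u,h]((S ⋈[e=h] σ[f<=6](R))))) → 4

== RESULT ==
w
r
r
r
s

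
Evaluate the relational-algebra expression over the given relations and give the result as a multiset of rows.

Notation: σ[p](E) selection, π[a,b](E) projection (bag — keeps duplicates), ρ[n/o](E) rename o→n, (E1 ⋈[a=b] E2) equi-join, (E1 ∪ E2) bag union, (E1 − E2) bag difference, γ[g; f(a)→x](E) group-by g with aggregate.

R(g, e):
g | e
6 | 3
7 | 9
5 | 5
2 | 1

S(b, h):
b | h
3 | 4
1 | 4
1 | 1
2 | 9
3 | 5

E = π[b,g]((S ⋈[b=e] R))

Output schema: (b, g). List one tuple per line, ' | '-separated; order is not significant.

Subexpression sizes:
  S → 5
  R → 4
  (S ⋈[b=e] R) → 4
  π[b,g]((S ⋈[b=e] R)) → 4

== RESULT ==
b | g
1 | 2
1 | 2
3 | 6
3 | 6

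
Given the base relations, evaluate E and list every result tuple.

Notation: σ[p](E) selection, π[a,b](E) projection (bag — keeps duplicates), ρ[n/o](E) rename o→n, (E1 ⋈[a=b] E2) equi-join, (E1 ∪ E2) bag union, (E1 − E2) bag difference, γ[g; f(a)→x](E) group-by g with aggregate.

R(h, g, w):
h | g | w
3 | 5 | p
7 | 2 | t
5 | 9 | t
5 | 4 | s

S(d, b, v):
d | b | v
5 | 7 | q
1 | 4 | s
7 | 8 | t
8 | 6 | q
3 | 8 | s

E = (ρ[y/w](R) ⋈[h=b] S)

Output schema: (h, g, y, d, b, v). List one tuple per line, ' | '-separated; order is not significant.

Subexpression sizes:
  R → 4
  ρ[y/w](R) → 4
  S → 5
  (ρ[y/w](R) ⋈[h=b] S) → 1

== RESULT ==
h | g | y | d | b | v
7 | 2 | t | 5 | 7 | q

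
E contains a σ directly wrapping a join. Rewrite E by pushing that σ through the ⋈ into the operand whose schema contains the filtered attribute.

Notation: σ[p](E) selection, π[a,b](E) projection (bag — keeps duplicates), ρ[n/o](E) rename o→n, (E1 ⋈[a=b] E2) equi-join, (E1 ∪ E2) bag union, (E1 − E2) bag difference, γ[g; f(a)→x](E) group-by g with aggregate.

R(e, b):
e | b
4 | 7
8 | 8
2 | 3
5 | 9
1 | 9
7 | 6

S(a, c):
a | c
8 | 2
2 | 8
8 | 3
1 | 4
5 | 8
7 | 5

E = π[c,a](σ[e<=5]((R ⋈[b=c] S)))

σ filters on e, owned by the left side.
E' = π[c,a]((σ[e<=5](R) ⋈[b=c] S))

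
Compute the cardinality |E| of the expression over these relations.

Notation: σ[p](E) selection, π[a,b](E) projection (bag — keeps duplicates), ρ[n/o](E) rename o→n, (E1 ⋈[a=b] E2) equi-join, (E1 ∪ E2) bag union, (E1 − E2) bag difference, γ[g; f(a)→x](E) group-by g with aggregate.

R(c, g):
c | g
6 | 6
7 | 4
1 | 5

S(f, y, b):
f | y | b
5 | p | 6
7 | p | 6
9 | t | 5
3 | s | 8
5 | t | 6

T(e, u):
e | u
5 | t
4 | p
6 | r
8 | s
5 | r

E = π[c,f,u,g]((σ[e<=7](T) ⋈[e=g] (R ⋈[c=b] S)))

Subexpression sizes:
  T → 5
  σ[e<=7](T) → 4
  R → 3
  S → 5
  (R ⋈[c=b] S) → 3
  (σ[e<=7](T) ⋈[e=g] (R ⋈[c=b] S)) → 3
  π[c,f,u,g]((σ[e<=7](T) ⋈[e=g] (R ⋈[c=b] S))) → 3

|E| = 3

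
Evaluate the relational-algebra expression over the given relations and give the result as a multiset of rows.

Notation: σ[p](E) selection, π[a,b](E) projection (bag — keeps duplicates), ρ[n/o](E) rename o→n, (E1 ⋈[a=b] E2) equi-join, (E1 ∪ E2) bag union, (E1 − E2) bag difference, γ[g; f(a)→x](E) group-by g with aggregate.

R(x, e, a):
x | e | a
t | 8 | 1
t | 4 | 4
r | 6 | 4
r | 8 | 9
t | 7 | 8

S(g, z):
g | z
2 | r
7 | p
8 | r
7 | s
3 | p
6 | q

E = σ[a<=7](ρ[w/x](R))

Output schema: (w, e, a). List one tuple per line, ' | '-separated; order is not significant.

Row counts bottom-up:
  R → 5
  ρ[w/x](R) → 5
  σ[a<=7](ρ[w/x](R)) → 3

== RESULT ==
w | e | a
r | 6 | 4
t | 4 | 4
t | 8 | 1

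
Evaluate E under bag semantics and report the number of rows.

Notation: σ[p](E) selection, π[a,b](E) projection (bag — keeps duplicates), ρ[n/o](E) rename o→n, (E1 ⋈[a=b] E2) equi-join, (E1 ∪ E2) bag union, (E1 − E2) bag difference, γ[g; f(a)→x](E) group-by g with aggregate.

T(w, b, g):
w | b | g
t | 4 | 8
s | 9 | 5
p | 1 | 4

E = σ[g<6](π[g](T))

Row counts bottom-up:
  T → 3
  π[g](T) → 3
  σ[g<6](π[g](T)) → 2

|E| = 2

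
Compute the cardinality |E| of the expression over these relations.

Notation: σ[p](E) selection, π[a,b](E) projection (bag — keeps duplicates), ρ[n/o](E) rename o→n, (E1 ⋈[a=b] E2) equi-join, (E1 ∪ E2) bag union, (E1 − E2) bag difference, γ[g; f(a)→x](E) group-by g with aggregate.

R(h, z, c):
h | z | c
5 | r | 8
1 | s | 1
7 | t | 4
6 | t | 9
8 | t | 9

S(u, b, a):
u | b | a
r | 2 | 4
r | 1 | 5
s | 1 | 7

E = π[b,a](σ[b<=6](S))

Per-node cardinality:
  S → 3
  σ[b<=6](S) → 3
  π[b,a](σ[b<=6](S)) → 3

|E| = 3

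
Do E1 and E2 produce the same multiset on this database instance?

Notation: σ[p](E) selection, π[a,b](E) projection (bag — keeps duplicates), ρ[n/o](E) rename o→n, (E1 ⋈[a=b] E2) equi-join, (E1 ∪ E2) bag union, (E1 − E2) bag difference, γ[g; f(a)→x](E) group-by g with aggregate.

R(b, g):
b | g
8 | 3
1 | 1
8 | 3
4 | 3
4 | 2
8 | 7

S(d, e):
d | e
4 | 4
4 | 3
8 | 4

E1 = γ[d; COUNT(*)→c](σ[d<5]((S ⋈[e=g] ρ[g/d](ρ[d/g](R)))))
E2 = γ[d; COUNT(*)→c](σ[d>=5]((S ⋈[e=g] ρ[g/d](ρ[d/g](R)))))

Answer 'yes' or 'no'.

E1 stepwise |·|:
  S → 3
  R → 6
  ρ[d/g](R) → 6
  ρ[g/d](ρ[d/g](R)) → 6
  (S ⋈[e=g] ρ[g/d](ρ[d/g](R))) → 3
  σ[d<5]((S ⋈[e=g] ρ[g/d](ρ[d/g](R)))) → 3
  γ[d; COUNT(*)→c](σ[d<5]((S ⋈[e=g] ρ[g/d](ρ[d/g](R))))) → 1
E2 stepwise |·|:
  S → 3
  R → 6
  ρ[d/g](R) → 6
  ρ[g/d](ρ[d/g](R)) → 6
  (S ⋈[e=g] ρ[g/d](ρ[d/g](R))) → 3
  σ[d>=5]((S ⋈[e=g] ρ[g/d](ρ[d/g](R)))) → 0
  γ[d; COUNT(*)→c](σ[d>=5]((S ⋈[e=g] ρ[g/d](ρ[d/g](R))))) → 0

E1 result:
d | c
4 | 3
E2 result:
d | c
(0 rows)
Witness: (4, 3) appears 1× in E1 but 0× in E2.

no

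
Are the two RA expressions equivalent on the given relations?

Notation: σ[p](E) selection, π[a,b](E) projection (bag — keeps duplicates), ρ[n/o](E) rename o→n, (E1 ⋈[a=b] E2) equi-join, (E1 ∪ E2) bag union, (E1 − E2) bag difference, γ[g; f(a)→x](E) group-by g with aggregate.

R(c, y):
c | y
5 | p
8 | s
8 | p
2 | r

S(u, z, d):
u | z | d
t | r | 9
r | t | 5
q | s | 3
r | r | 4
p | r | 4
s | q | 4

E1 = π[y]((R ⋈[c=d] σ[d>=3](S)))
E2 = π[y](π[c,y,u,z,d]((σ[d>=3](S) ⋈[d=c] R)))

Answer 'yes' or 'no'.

E1 per-node cardinality:
  R → 4
  S → 6
  σ[d>=3](S) → 6
  (R ⋈[c=d] σ[d>=3](S)) → 1
  π[y]((R ⋈[c=d] σ[d>=3](S))) → 1
E2 per-node cardinality:
  S → 6
  σ[d>=3](S) → 6
  R → 4
  (σ[d>=3](S) ⋈[d=c] R) → 1
  π[c,y,u,z,d]((σ[d>=3](S) ⋈[d=c] R)) → 1
  π[y](π[c,y,u,z,d]((σ[d>=3](S) ⋈[d=c] R))) → 1

E1 and E2 produce the same multiset:
y
p

yes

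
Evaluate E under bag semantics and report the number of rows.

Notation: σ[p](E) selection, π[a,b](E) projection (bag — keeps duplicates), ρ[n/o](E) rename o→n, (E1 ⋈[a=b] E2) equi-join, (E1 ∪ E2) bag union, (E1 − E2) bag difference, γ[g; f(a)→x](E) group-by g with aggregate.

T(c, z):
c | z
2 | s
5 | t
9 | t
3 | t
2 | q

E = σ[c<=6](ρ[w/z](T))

Stepwise |·|:
  T → 5
  ρ[w/z](T) → 5
  σ[c<=6](ρ[w/z](T)) → 4

|E| = 4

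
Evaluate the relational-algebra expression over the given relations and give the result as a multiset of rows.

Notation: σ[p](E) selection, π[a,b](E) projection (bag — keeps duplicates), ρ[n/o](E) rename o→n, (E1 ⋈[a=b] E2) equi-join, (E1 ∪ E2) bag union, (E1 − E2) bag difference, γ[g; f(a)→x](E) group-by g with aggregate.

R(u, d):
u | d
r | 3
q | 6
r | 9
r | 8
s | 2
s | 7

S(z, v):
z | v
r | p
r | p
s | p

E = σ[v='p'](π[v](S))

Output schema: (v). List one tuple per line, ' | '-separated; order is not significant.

Per-node cardinality:
  S → 3
  π[v](S) → 3
  σ[v='p'](π[v](S)) → 3

== RESULT ==
v
p
p
p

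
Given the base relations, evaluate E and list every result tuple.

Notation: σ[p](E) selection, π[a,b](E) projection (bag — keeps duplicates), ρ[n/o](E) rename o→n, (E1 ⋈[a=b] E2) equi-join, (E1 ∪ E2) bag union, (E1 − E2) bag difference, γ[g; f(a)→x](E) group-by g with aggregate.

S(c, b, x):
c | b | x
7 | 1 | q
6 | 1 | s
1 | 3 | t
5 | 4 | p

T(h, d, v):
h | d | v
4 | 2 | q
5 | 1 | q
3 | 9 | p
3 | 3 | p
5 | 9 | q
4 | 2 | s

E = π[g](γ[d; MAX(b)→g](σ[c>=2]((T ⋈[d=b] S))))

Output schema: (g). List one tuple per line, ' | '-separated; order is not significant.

Per-node cardinality:
  T → 6
  S → 4
  (T ⋈[d=b] S) → 3
  σ[c>=2]((T ⋈[d=b] S)) → 2
  γ[d; MAX(b)→g](σ[c>=2]((T ⋈[d=b] S))) → 1
  π[g](γ[d; MAX(b)→g](σ[c>=2]((T ⋈[d=b] S)))) → 1

== RESULT ==
g
1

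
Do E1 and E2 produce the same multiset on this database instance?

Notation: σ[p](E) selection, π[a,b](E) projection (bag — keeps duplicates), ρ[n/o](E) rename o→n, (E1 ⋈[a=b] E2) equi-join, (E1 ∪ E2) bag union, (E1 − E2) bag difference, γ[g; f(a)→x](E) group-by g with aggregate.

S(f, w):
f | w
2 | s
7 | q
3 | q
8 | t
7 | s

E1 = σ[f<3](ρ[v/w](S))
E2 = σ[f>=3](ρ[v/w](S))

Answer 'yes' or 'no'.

E1 subexpression sizes:
  S → 5
  ρ[v/w](S) → 5
  σ[f<3](ρ[v/w](S)) → 1
E2 subexpression sizes:
  S → 5
  ρ[v/w](S) → 5
  σ[f>=3](ρ[v/w](S)) → 4

E1 result:
f | v
2 | s
E2 result:
f | v
3 | q
7 | q
7 | s
8 | t
Witness: (8, 't') appears 0× in E1 but 1× in E2.

no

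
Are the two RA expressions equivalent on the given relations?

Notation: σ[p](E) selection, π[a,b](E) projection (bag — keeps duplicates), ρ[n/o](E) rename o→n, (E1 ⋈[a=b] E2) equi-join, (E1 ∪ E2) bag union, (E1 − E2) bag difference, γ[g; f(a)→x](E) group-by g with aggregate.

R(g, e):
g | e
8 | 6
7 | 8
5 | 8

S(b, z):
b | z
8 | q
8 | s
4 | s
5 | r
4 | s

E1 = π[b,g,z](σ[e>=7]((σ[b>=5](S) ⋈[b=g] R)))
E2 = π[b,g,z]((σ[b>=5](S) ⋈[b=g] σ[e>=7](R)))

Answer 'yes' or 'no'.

E1 stepwise |·|:
  S → 5
  σ[b>=5](S) → 3
  R → 3
  (σ[b>=5](S) ⋈[b=g] R) → 3
  σ[e>=7]((σ[b>=5](S) ⋈[b=g] R)) → 1
  π[b,g,z](σ[e>=7]((σ[b>=5](S) ⋈[b=g] R))) → 1
E2 stepwise |·|:
  S → 5
  σ[b>=5](S) → 3
  R → 3
  σ[e>=7](R) → 2
  (σ[b>=5](S) ⋈[b=g] σ[e>=7](R)) → 1
  π[b,g,z]((σ[b>=5](S) ⋈[b=g] σ[e>=7](R))) → 1

E1 and E2 produce the same multiset:
b | g | z
5 | 5 | r

yes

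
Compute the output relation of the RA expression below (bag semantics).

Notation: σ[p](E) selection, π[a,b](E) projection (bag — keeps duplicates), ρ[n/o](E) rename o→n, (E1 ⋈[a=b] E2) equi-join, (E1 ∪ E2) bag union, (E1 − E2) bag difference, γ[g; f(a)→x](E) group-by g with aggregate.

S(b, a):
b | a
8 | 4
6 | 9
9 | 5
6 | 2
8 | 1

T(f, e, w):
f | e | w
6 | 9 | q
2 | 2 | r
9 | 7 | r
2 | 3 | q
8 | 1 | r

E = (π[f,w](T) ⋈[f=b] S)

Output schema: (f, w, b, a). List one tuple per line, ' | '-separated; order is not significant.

Subexpression sizes:
  T → 5
  π[f,w](T) → 5
  S → 5
  (π[f,w](T) ⋈[f=b] S) → 5

== RESULT ==
f | w | b | a
6 | q | 6 | 2
6 | q | 6 | 9
8 | r | 8 | 1
8 | r | 8 | 4
9 | r | 9 | 5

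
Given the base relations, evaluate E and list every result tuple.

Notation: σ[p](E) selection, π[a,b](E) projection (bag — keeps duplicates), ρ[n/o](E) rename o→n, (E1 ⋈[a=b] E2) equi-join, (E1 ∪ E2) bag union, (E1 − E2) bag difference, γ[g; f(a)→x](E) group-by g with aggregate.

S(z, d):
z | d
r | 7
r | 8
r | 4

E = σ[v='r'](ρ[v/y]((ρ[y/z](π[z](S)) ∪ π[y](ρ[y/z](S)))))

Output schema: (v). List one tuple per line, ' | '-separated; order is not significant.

Subexpression sizes:
  S → 3
  π[z](S) → 3
  ρ[y/z](π[z](S)) → 3
  S → 3
  ρ[y/z](S) → 3
  π[y](ρ[y/z](S)) → 3
  (ρ[y/z](π[z](S)) ∪ π[y](ρ[y/z](S))) → 6
  ρ[v/y]((ρ[y/z](π[z](S)) ∪ π[y](ρ[y/z](S)))) → 6
  σ[v='r'](ρ[v/y]((ρ[y/z](π[z](S)) ∪ π[y](ρ[y/z](S))))) → 6

== RESULT ==
v
r
r
r
r
r
r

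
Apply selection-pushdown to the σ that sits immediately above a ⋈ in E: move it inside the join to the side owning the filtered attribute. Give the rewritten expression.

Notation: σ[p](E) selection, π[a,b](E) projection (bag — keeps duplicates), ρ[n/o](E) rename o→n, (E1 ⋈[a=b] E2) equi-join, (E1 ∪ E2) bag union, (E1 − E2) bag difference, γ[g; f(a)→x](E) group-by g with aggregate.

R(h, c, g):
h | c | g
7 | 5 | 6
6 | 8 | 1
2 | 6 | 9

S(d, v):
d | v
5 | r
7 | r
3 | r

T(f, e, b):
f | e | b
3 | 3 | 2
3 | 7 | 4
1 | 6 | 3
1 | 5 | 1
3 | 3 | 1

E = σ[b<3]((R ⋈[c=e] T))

σ filters on b, owned by the right side.
E' = (R ⋈[c=e] σ[b<3](T))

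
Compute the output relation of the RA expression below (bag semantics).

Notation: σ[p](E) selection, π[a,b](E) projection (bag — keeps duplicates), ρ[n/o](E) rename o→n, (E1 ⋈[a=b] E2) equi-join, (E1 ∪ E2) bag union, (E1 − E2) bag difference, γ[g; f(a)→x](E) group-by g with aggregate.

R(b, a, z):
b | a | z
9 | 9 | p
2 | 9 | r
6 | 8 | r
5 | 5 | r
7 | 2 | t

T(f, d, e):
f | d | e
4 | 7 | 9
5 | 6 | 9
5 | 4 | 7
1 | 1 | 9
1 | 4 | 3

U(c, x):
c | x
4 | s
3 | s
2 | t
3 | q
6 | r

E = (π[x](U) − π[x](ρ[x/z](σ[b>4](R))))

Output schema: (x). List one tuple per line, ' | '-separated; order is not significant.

Subexpression sizes:
  U → 5
  π[x](U) → 5
  R → 5
  σ[b>4](R) → 4
  ρ[x/z](σ[b>4](R)) → 4
  π[x](ρ[x/z](σ[b>4](R))) → 4
  (π[x](U) − π[x](ρ[x/z](σ[b>4](R)))) → 3

== RESULT ==
x
q
s
s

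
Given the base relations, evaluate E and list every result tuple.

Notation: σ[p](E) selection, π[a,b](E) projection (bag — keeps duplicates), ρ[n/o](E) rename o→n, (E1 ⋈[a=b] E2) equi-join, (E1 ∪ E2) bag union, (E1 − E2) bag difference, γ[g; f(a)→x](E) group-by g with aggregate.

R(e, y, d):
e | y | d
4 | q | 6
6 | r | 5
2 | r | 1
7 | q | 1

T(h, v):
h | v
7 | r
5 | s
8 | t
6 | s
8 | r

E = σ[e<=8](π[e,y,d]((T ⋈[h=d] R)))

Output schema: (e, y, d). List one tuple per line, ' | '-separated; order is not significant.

Per-node cardinality:
  T → 5
  R → 4
  (T ⋈[h=d] R) → 2
  π[e,y,d]((T ⋈[h=d] R)) → 2
  σ[e<=8](π[e,y,d]((T ⋈[h=d] R))) → 2

== RESULT ==
e | y | d
4 | q | 6
6 | r | 5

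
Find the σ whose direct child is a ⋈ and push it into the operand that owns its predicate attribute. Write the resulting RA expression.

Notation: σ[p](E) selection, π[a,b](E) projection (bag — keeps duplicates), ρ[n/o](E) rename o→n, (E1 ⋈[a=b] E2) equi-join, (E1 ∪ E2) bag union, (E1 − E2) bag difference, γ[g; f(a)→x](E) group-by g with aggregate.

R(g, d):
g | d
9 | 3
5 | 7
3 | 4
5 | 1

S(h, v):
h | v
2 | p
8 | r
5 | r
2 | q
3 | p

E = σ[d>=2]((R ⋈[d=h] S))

σ filters on d, owned by the left side.
E' = (σ[d>=2](R) ⋈[d=h] S)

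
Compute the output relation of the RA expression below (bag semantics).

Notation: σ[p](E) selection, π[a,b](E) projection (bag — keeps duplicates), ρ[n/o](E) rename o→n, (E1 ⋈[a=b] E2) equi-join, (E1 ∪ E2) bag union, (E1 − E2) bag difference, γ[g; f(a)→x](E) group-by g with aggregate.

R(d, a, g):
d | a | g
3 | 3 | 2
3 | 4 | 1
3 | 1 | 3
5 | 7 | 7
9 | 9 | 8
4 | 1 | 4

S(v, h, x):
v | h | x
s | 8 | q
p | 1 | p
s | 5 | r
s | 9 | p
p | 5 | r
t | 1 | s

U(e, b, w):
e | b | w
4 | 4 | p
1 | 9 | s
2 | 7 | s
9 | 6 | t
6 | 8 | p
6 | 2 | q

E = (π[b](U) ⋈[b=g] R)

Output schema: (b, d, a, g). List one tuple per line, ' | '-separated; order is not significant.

Subexpression sizes:
  U → 6
  π[b](U) → 6
  R → 6
  (π[b](U) ⋈[b=g] R) → 4

== RESULT ==
b | d | a | g
2 | 3 | 3 | 2
4 | 4 | 1 | 4
7 | 5 | 7 | 7
8 | 9 | 9 | 8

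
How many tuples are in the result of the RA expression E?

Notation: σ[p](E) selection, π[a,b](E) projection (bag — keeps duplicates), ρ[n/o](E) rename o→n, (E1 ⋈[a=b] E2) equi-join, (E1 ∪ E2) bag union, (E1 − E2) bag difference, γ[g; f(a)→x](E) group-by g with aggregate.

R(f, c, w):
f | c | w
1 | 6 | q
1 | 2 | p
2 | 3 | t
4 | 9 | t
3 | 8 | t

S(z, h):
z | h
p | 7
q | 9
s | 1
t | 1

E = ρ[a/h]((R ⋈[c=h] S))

Subexpression sizes:
  R → 5
  S → 4
  (R ⋈[c=h] S) → 1
  ρ[a/h]((R ⋈[c=h] S)) → 1

|E| = 1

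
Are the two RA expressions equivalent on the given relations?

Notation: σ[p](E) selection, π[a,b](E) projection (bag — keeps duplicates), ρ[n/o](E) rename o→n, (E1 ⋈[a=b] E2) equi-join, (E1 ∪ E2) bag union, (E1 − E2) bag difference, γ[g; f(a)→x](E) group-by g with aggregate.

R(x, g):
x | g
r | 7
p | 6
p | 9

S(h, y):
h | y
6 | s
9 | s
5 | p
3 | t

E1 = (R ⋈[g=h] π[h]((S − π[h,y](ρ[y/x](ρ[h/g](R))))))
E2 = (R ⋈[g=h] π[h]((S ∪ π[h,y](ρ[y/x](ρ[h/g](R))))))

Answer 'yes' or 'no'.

E1 stepwise |·|:
  R → 3
  S → 4
  R → 3
  ρ[h/g](R) → 3
  ρ[y/x](ρ[h/g](R)) → 3
  π[h,y](ρ[y/x](ρ[h/g](R))) → 3
  (S − π[h,y](ρ[y/x](ρ[h/g](R)))) → 4
  π[h]((S − π[h,y](ρ[y/x](ρ[h/g](R))))) → 4
  (R ⋈[g=h] π[h]((S − π[h,y](ρ[y/x](ρ[h/g](R)))))) → 2
E2 stepwise |·|:
  R → 3
  S → 4
  R → 3
  ρ[h/g](R) → 3
  ρ[y/x](ρ[h/g](R)) → 3
  π[h,y](ρ[y/x](ρ[h/g](R))) → 3
  (S ∪ π[h,y](ρ[y/x](ρ[h/g](R)))) → 7
  π[h]((S ∪ π[h,y](ρ[y/x](ρ[h/g](R))))) → 7
  (R ⋈[g=h] π[h]((S ∪ π[h,y](ρ[y/x](ρ[h/g](R)))))) → 5

E1 result:
x | g | h
p | 6 | 6
p | 9 | 9
E2 result:
x | g | h
p | 6 | 6
p | 6 | 6
p | 9 | 9
p | 9 | 9
r | 7 | 7
Witness: ('p', 9, 9) appears 1× in E1 but 2× in E2.

no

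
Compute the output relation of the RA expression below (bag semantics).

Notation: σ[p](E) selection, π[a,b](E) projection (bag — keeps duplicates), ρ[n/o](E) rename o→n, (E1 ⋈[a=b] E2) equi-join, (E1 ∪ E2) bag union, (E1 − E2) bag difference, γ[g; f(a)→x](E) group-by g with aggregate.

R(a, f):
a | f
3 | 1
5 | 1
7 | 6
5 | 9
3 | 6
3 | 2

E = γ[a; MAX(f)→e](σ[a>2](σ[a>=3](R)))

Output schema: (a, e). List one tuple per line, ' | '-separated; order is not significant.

Row counts bottom-up:
  R → 6
  σ[a>=3](R) → 6
  σ[a>2](σ[a>=3](R)) → 6
  γ[a; MAX(f)→e](σ[a>2](σ[a>=3](R))) → 3

== RESULT ==
a | e
3 | 6
5 | 9
7 | 6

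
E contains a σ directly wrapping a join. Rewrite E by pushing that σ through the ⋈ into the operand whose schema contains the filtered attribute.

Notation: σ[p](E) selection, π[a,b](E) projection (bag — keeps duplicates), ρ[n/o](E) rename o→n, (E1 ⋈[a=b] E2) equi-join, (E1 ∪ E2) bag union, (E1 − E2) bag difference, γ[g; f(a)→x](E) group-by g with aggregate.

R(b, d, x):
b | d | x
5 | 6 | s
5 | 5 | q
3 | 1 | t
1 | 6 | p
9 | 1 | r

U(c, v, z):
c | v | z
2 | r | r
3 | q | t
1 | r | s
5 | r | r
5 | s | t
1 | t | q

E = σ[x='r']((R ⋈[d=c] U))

σ filters on x, owned by the left side.
E' = (σ[x='r'](R) ⋈[d=c] U)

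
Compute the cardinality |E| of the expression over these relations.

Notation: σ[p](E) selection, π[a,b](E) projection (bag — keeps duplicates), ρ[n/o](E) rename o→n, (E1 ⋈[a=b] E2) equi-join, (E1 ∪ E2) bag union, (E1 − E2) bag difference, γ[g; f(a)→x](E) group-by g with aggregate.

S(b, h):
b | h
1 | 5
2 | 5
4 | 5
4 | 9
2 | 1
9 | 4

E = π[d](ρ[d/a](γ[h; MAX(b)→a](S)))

Row counts bottom-up:
  S → 6
  γ[h; MAX(b)→a](S) → 4
  ρ[d/a](γ[h; MAX(b)→a](S)) → 4
  π[d](ρ[d/a](γ[h; MAX(b)→a](S))) → 4

|E| = 4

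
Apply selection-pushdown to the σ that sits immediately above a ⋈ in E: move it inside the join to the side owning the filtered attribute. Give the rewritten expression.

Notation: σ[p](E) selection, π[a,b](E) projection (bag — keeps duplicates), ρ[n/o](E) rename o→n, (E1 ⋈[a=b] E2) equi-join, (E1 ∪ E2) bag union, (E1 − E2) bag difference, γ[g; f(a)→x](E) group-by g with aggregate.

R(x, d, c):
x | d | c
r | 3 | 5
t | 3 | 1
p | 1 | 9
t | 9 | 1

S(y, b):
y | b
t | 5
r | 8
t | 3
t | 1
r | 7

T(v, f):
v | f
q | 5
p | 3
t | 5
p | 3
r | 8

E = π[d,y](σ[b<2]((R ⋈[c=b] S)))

σ filters on b, owned by the right side.
E' = π[d,y]((R ⋈[c=b] σ[b<2](S)))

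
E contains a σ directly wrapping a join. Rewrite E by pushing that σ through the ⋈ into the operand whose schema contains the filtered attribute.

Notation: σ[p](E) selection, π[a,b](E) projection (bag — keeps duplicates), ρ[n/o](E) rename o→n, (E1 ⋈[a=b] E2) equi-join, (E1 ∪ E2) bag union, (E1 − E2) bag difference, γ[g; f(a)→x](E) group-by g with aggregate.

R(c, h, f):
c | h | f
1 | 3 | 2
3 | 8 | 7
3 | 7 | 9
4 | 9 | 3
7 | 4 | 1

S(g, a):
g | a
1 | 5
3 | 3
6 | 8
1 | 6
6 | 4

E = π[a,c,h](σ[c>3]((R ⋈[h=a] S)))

σ filters on c, owned by the left side.
E' = π[a,c,h]((σ[c>3](R) ⋈[h=a] S))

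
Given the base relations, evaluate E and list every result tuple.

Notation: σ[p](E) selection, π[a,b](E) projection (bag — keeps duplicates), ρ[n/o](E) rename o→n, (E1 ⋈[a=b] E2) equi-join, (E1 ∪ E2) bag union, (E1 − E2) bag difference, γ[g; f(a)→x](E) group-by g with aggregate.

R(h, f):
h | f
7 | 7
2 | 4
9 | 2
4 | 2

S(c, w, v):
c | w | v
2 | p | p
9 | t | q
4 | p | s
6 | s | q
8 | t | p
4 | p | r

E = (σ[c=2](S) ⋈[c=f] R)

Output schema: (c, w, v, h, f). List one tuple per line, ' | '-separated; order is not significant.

Per-node cardinality:
  S → 6
  σ[c=2](S) → 1
  R → 4
  (σ[c=2](S) ⋈[c=f] R) → 2

== RESULT ==
c | w | v | h | f
2 | p | p | 4 | 2
2 | p | p | 9 | 2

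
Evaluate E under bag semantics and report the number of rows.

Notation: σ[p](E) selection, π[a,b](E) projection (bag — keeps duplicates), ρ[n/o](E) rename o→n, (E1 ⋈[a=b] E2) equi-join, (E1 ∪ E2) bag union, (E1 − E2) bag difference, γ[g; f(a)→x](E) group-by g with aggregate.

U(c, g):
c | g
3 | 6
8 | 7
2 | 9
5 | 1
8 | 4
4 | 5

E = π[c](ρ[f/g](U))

Row counts bottom-up:
  U → 6
  ρ[f/g](U) → 6
  π[c](ρ[f/g](U)) → 6

|E| = 6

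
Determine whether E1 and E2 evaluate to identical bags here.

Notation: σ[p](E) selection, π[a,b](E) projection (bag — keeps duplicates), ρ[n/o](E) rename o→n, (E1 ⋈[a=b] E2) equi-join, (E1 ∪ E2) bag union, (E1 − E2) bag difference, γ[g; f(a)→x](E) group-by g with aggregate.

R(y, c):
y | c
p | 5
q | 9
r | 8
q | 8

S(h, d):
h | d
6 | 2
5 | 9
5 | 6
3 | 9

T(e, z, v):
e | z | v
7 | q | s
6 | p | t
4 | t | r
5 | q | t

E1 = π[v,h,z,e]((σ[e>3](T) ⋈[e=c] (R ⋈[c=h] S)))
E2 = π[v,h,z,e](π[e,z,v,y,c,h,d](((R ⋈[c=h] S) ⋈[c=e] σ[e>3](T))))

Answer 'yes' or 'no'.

E1 per-node cardinality:
  T → 4
  σ[e>3](T) → 4
  R → 4
  S → 4
  (R ⋈[c=h] S) → 2
  (σ[e>3](T) ⋈[e=c] (R ⋈[c=h] S)) → 2
  π[v,h,z,e]((σ[e>3](T) ⋈[e=c] (R ⋈[c=h] S))) → 2
E2 per-node cardinality:
  R → 4
  S → 4
  (R ⋈[c=h] S) → 2
  T → 4
  σ[e>3](T) → 4
  ((R ⋈[c=h] S) ⋈[c=e] σ[e>3](T)) → 2
  π[e,z,v,y,c,h,d](((R ⋈[c=h] S) ⋈[c=e] σ[e>3](T))) → 2
  π[v,h,z,e](π[e,z,v,y,c,h,d](((R ⋈[c=h] S) ⋈[c=e] σ[e>3](T)))) → 2

E1 and E2 produce the same multiset:
v | h | z | e
t | 5 | q | 5
t | 5 | q | 5

yes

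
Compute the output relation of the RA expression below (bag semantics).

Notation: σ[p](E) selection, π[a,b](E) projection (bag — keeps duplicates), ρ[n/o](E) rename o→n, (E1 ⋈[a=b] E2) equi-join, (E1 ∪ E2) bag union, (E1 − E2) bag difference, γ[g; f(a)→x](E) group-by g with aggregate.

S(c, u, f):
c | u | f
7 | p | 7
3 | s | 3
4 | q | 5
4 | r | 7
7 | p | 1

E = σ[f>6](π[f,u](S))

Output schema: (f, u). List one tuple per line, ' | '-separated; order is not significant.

Row counts bottom-up:
  S → 5
  π[f,u](S) → 5
  σ[f>6](π[f,u](S)) → 2

== RESULT ==
f | u
7 | p
7 | r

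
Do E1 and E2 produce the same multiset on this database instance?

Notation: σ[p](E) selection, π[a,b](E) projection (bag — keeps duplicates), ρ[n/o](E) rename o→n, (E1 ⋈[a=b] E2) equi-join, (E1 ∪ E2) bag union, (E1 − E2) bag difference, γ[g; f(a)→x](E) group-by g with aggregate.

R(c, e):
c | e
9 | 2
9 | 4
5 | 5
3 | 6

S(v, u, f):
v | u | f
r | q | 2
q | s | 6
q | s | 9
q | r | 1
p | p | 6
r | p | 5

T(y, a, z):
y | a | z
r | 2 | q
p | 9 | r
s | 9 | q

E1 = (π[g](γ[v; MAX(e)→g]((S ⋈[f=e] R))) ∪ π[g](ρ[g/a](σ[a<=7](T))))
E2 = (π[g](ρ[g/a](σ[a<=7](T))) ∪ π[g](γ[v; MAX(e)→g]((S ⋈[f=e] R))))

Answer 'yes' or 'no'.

E1 subexpression sizes:
  S → 6
  R → 4
  (S ⋈[f=e] R) → 4
  γ[v; MAX(e)→g]((S ⋈[f=e] R)) → 3
  π[g](γ[v; MAX(e)→g]((S ⋈[f=e] R))) → 3
  T → 3
  σ[a<=7](T) → 1
  ρ[g/a](σ[a<=7](T)) → 1
  π[g](ρ[g/a](σ[a<=7](T))) → 1
  (π[g](γ[v; MAX(e)→g]((S ⋈[f=e] R))) ∪ π[g](ρ[g/a](σ[a<=7](T)))) → 4
E2 subexpression sizes:
  T → 3
  σ[a<=7](T) → 1
  ρ[g/a](σ[a<=7](T)) → 1
  π[g](ρ[g/a](σ[a<=7](T))) → 1
  S → 6
  R → 4
  (S ⋈[f=e] R) → 4
  γ[v; MAX(e)→g]((S ⋈[f=e] R)) → 3
  π[g](γ[v; MAX(e)→g]((S ⋈[f=e] R))) → 3
  (π[g](ρ[g/a](σ[a<=7](T))) ∪ π[g](γ[v; MAX(e)→g]((S ⋈[f=e] R)))) → 4

E1 and E2 produce the same multiset:
g
2
5
6
6

yes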